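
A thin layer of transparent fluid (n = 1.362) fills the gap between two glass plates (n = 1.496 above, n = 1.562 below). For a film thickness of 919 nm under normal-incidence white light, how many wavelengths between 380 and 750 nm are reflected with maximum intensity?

Top surface (1.496 → 1.362): reflection off a lower-index medium gives no phase shift.
Ray reflecting at the bottom interface goes from n = 1.362 toward n = 1.562: a half-wave phase shift.
Exactly one π shift → a net half-wave offset.
So the condition for constructive reflection is 2 n t = (m + ½) λ.
λ = 2 n t / (m + ½) = 2503 / (m + ½) nm.
m=2: 1001 nm (IR); m=3: 715 nm (visible); m=4: 556 nm (visible); m=5: 455 nm (visible); m=6: 385 nm (visible); m=7: 334 nm (UV).

4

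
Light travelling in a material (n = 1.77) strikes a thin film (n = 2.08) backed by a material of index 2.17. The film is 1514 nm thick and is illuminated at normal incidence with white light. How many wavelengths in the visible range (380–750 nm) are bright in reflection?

Ray reflecting at the top interface goes from n = 1.77 toward n = 2.08: a half-wave phase shift.
Ray reflecting at the bottom interface goes from n = 2.08 toward n = 2.17: a half-wave phase shift.
Zero or two π shifts → no net half-wave offset.
For maximum reflection here: 2 n t = m λ.
λ = 2 n t / m = 6298 / m nm.
m=8: 787 nm (IR); m=9: 700 nm (visible); m=10: 630 nm (visible); m=11: 573 nm (visible); m=12: 525 nm (visible); m=13: 484 nm (visible); m=14: 450 nm (visible); m=15: 420 nm (visible); m=16: 394 nm (visible); m=17: 370 nm (UV).

8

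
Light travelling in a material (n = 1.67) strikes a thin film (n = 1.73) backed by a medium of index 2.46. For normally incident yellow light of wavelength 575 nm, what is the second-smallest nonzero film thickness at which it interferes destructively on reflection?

Top surface (1.67 → 1.73): reflection off a higher-index medium gives a half-wave phase shift.
Bottom surface (1.73 → 2.46): reflection off a higher-index medium gives a half-wave phase shift.
Net: no relative phase inversion (both shifts match).
So the condition for destructive reflection is 2 n t = (m + ½) λ.
The second-smallest nonzero thickness corresponds to m = 1: t = (m + ½) λ / (2 n) = 1.50 × 575 / (2 × 1.73) = 249 nm.

249 nm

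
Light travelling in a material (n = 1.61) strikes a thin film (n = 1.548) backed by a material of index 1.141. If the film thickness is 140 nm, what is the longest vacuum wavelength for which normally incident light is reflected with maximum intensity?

433 nm

Ray reflecting at the top interface goes from n = 1.61 toward n = 1.548: no phase shift.
Bottom surface (1.548 → 1.141): reflection off a lower-index medium gives no phase shift.
Net: no relative phase inversion (both shifts match).
So the condition for constructive reflection is 2 n t = m λ.
λ = 2 n t / m. The longest wavelength is m = 1: λ = 2 × 1.548 × 140 / 1.00 = 433 nm.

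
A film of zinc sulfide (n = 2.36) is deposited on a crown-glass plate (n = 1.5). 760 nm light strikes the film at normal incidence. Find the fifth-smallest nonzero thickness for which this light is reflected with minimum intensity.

805 nm

Top surface (1.0 → 2.36): reflection off a higher-index medium gives a half-wave phase shift.
Ray reflecting at the bottom interface goes from n = 2.36 toward n = 1.5: no phase shift.
The two reflections differ by half a wavelength.
For minimum reflection here: 2 n t = m λ.
The fifth-smallest nonzero thickness corresponds to m = 5: t = m λ / (2 n) = 5.00 × 760 / (2 × 2.36) = 805 nm.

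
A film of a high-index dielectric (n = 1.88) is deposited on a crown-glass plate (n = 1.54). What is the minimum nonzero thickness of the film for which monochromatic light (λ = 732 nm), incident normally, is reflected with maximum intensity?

Ray reflecting at the top interface goes from n = 1.0 toward n = 1.88: a half-wave phase shift.
Bottom surface (1.88 → 1.54): reflection off a lower-index medium gives no phase shift.
The two reflections differ by half a wavelength.
For maximum reflection here: 2 n t = (m + ½) λ.
Minimum at m = 0: t = λ / (4 n) = 732 / (4 × 1.88) = 97.3 nm.

97.3 nm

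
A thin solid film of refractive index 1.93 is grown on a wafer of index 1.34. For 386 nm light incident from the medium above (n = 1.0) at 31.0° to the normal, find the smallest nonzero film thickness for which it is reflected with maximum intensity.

At the upper boundary (n = 1.0 to n = 1.93) the reflected ray undergoes a half-wave phase shift.
Bottom surface (1.93 → 1.34): reflection off a lower-index medium gives no phase shift.
The two reflections differ by half a wavelength.
For strong reflection here: 2 n t cos θ_r = (m + ½) λ.
Snell's law: 1.0 sin 31.0° = 1.93 sin θ_r → sin θ_r = 0.267, cos θ_r = 0.964.
Minimum at m = 0: t = λ / (4 n cos θ_r) = 386 / (4 × 1.93 × 0.964) = 51.9 nm.

51.9 nm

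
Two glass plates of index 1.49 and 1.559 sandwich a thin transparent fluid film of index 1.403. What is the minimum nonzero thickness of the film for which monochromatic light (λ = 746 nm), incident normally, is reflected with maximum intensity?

Top surface (1.49 → 1.403): reflection off a lower-index medium gives no phase shift.
At the lower boundary (n = 1.403 to n = 1.559) the reflected ray undergoes a half-wave phase shift.
The two reflections differ by half a wavelength.
For strong reflection here: 2 n t = (m + ½) λ.
Minimum at m = 0: t = λ / (4 n) = 746 / (4 × 1.403) = 133 nm.

133 nm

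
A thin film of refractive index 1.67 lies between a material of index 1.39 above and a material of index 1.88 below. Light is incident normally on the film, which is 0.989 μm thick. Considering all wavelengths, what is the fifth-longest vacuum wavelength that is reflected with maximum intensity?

661 nm

Top surface (1.39 → 1.67): reflection off a higher-index medium gives a half-wave phase shift.
Ray reflecting at the bottom interface goes from n = 1.67 toward n = 1.88: a half-wave phase shift.
The two reflections carry the same phase change, so no net offset.
With no net inversion, constructive interference in reflection requires 2 n t = m λ.
λ = 2 n t / m. The fifth-longest wavelength is m = 5: λ = 2 × 1.67 × 989 / 5.00 = 661 nm.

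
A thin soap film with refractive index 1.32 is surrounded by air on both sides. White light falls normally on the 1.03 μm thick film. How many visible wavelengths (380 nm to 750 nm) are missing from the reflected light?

Ray reflecting at the top interface goes from n = 1.0 toward n = 1.32: a half-wave phase shift.
At the lower boundary (n = 1.32 to n = 1.0) the reflected ray undergoes no phase shift.
The two reflections differ by half a wavelength.
With one net inversion, destructive interference in reflection requires 2 n t = m λ.
λ = 2 n t / m = 2719 / m nm.
m=3: 906 nm (IR); m=4: 680 nm (visible); m=5: 544 nm (visible); m=6: 453 nm (visible); m=7: 388 nm (visible); m=8: 340 nm (UV).

4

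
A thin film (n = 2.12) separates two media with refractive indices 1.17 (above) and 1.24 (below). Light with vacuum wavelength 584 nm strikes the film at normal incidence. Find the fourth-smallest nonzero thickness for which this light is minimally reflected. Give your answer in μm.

Ray reflecting at the top interface goes from n = 1.17 toward n = 2.12: a half-wave phase shift.
Bottom surface (2.12 → 1.24): reflection off a lower-index medium gives no phase shift.
Net: one phase inversion between the two reflected rays.
So the condition for destructive reflection is 2 n t = m λ.
The fourth-smallest nonzero thickness corresponds to m = 4: t = m λ / (2 n) = 4.00 × 584 / (2 × 2.12) = 551 nm.

0.551 μm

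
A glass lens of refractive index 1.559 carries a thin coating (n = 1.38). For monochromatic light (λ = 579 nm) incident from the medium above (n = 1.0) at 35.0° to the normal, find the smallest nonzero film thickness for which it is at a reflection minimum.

At the upper boundary (n = 1.0 to n = 1.38) the reflected ray undergoes a half-wave phase shift.
At the lower boundary (n = 1.38 to n = 1.559) the reflected ray undergoes a half-wave phase shift.
Net: no relative phase inversion (both shifts match).
So the condition for destructive reflection is 2 n t cos θ_r = (m + ½) λ.
Snell's law: 1.0 sin 35.0° = 1.38 sin θ_r → sin θ_r = 0.416, cos θ_r = 0.910.
Minimum at m = 0: t = λ / (4 n cos θ_r) = 579 / (4 × 1.38 × 0.910) = 115 nm.

115 nm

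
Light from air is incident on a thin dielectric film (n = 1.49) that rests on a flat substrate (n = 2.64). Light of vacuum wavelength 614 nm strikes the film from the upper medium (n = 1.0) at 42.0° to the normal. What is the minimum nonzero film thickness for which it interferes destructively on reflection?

115 nm

Top surface (1.0 → 1.49): reflection off a higher-index medium gives a half-wave phase shift.
At the lower boundary (n = 1.49 to n = 2.64) the reflected ray undergoes a half-wave phase shift.
The two reflections carry the same phase change, so no net offset.
For minimum reflection here: 2 n t cos θ_r = (m + ½) λ.
Snell's law: 1.0 sin 42.0° = 1.49 sin θ_r → sin θ_r = 0.449, cos θ_r = 0.893.
Minimum at m = 0: t = λ / (4 n cos θ_r) = 614 / (4 × 1.49 × 0.893) = 115 nm.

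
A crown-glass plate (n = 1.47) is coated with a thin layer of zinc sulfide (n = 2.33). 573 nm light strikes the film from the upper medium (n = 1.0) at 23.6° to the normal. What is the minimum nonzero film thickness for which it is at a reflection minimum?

Top surface (1.0 → 2.33): reflection off a higher-index medium gives a half-wave phase shift.
Bottom surface (2.33 → 1.47): reflection off a lower-index medium gives no phase shift.
Net: one phase inversion between the two reflected rays.
For weak reflection here: 2 n t cos θ_r = m λ.
Snell's law: 1.0 sin 23.6° = 2.33 sin θ_r → sin θ_r = 0.172, cos θ_r = 0.985.
Minimum nonzero at m = 1: t = λ / (2 n cos θ_r) = 573 / (2 × 2.33 × 0.985) = 125 nm.

125 nm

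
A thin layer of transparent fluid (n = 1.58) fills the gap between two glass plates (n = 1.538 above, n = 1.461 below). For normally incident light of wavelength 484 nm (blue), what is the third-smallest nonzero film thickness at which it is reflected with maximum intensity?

Top surface (1.538 → 1.58): reflection off a higher-index medium gives a half-wave phase shift.
Bottom surface (1.58 → 1.461): reflection off a lower-index medium gives no phase shift.
Net: one phase inversion between the two reflected rays.
With one net inversion, constructive interference in reflection requires 2 n t = (m + ½) λ.
The third-smallest nonzero thickness corresponds to m = 2: t = (m + ½) λ / (2 n) = 2.50 × 484 / (2 × 1.58) = 383 nm.

383 nm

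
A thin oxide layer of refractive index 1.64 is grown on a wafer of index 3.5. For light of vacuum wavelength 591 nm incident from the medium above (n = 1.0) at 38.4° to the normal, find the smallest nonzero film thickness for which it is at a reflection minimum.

Ray reflecting at the top interface goes from n = 1.0 toward n = 1.64: a half-wave phase shift.
At the lower boundary (n = 1.64 to n = 3.5) the reflected ray undergoes a half-wave phase shift.
Net: no relative phase inversion (both shifts match).
For minimum reflection here: 2 n t cos θ_r = (m + ½) λ.
Snell's law: 1.0 sin 38.4° = 1.64 sin θ_r → sin θ_r = 0.379, cos θ_r = 0.925.
Minimum at m = 0: t = λ / (4 n cos θ_r) = 591 / (4 × 1.64 × 0.925) = 97.3 nm.

97.3 nm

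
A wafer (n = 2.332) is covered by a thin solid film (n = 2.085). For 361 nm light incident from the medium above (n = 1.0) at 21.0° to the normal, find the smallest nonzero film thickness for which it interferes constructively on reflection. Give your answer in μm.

0.0879 μm

At the upper boundary (n = 1.0 to n = 2.085) the reflected ray undergoes a half-wave phase shift.
Bottom surface (2.085 → 2.332): reflection off a higher-index medium gives a half-wave phase shift.
Net: no relative phase inversion (both shifts match).
With no net inversion, constructive interference in reflection requires 2 n t cos θ_r = m λ.
Snell's law: 1.0 sin 21.0° = 2.085 sin θ_r → sin θ_r = 0.172, cos θ_r = 0.985.
Minimum nonzero at m = 1: t = λ / (2 n cos θ_r) = 361 / (2 × 2.085 × 0.985) = 87.9 nm.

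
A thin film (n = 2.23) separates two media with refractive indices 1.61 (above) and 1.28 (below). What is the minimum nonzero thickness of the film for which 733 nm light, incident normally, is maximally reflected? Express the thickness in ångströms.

822 Å

Ray reflecting at the top interface goes from n = 1.61 toward n = 2.23: a half-wave phase shift.
Bottom surface (2.23 → 1.28): reflection off a lower-index medium gives no phase shift.
The two reflections differ by half a wavelength.
So the condition for constructive reflection is 2 n t = (m + ½) λ.
Minimum at m = 0: t = λ / (4 n) = 733 / (4 × 2.23) = 82.2 nm.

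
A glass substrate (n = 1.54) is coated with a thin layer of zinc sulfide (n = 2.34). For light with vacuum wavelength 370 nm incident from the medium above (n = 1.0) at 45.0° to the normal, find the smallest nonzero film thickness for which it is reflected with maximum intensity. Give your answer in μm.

0.0415 μm

Top surface (1.0 → 2.34): reflection off a higher-index medium gives a half-wave phase shift.
Ray reflecting at the bottom interface goes from n = 2.34 toward n = 1.54: no phase shift.
Exactly one π shift → a net half-wave offset.
For bright reflection here: 2 n t cos θ_r = (m + ½) λ.
Snell's law: 1.0 sin 45.0° = 2.34 sin θ_r → sin θ_r = 0.302, cos θ_r = 0.953.
Minimum at m = 0: t = λ / (4 n cos θ_r) = 370 / (4 × 2.34 × 0.953) = 41.5 nm.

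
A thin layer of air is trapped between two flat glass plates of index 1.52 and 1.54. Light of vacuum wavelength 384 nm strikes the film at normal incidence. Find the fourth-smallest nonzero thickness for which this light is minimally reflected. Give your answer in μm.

0.768 μm

At the upper boundary (n = 1.52 to n = 1.0) the reflected ray undergoes no phase shift.
Ray reflecting at the bottom interface goes from n = 1.0 toward n = 1.54: a half-wave phase shift.
Exactly one π shift → a net half-wave offset.
For weak reflection here: 2 n t = m λ.
The fourth-smallest nonzero thickness corresponds to m = 4: t = m λ / (2 n) = 4.00 × 384 / (2 × 1.0) = 768 nm.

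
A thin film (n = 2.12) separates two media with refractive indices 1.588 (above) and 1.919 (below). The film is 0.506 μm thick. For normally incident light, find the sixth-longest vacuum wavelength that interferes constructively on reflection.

390 nm

At the upper boundary (n = 1.588 to n = 2.12) the reflected ray undergoes a half-wave phase shift.
Ray reflecting at the bottom interface goes from n = 2.12 toward n = 1.919: no phase shift.
The two reflections differ by half a wavelength.
So the condition for constructive reflection is 2 n t = (m + ½) λ.
λ = 2 n t / (m + ½). The sixth-longest wavelength is m = 5: λ = 2 × 2.12 × 506 / 5.50 = 390 nm.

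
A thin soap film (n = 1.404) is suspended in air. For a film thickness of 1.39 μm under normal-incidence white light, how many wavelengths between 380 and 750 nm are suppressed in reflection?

5

At the upper boundary (n = 1.0 to n = 1.404) the reflected ray undergoes a half-wave phase shift.
Ray reflecting at the bottom interface goes from n = 1.404 toward n = 1.0: no phase shift.
Net: one phase inversion between the two reflected rays.
With one net inversion, destructive interference in reflection requires 2 n t = m λ.
λ = 2 n t / m = 3903 / m nm.
m=5: 781 nm (IR); m=6: 651 nm (visible); m=7: 558 nm (visible); m=8: 488 nm (visible); m=9: 434 nm (visible); m=10: 390 nm (visible); m=11: 355 nm (UV).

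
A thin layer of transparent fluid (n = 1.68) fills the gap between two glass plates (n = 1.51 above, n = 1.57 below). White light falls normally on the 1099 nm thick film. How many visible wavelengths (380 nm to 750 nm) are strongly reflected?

5

Top surface (1.51 → 1.68): reflection off a higher-index medium gives a half-wave phase shift.
Ray reflecting at the bottom interface goes from n = 1.68 toward n = 1.57: no phase shift.
The two reflections differ by half a wavelength.
For maximum reflection here: 2 n t = (m + ½) λ.
λ = 2 n t / (m + ½) = 3693 / (m + ½) nm.
m=4: 821 nm (IR); m=5: 671 nm (visible); m=6: 568 nm (visible); m=7: 492 nm (visible); m=8: 434 nm (visible); m=9: 389 nm (visible); m=10: 352 nm (UV).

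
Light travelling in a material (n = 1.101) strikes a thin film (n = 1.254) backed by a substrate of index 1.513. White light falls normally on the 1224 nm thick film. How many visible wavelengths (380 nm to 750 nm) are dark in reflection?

Top surface (1.101 → 1.254): reflection off a higher-index medium gives a half-wave phase shift.
Ray reflecting at the bottom interface goes from n = 1.254 toward n = 1.513: a half-wave phase shift.
Zero or two π shifts → no net half-wave offset.
With no net inversion, destructive interference in reflection requires 2 n t = (m + ½) λ.
λ = 2 n t / (m + ½) = 3070 / (m + ½) nm.
m=3: 877 nm (IR); m=4: 682 nm (visible); m=5: 558 nm (visible); m=6: 472 nm (visible); m=7: 409 nm (visible); m=8: 361 nm (UV).

4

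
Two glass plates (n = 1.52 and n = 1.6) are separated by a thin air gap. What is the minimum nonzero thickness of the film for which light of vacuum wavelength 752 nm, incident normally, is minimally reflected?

376 nm

Ray reflecting at the top interface goes from n = 1.52 toward n = 1.0: no phase shift.
At the lower boundary (n = 1.0 to n = 1.6) the reflected ray undergoes a half-wave phase shift.
Net: one phase inversion between the two reflected rays.
With one net inversion, destructive interference in reflection requires 2 n t = m λ.
Minimum nonzero at m = 1: t = λ / (2 n) = 752 / (2 × 1.0) = 376 nm.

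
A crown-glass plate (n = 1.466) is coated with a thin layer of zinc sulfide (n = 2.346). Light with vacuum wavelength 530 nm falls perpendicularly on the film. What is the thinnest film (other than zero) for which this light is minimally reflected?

Ray reflecting at the top interface goes from n = 1.0 toward n = 2.346: a half-wave phase shift.
Ray reflecting at the bottom interface goes from n = 2.346 toward n = 1.466: no phase shift.
Exactly one π shift → a net half-wave offset.
For weak reflection here: 2 n t = m λ.
Minimum nonzero at m = 1: t = λ / (2 n) = 530 / (2 × 2.346) = 113 nm.

113 nm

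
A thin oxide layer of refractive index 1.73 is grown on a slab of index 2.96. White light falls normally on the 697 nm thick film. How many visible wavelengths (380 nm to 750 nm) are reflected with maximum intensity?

Top surface (1.0 → 1.73): reflection off a higher-index medium gives a half-wave phase shift.
Bottom surface (1.73 → 2.96): reflection off a higher-index medium gives a half-wave phase shift.
Net: no relative phase inversion (both shifts match).
So the condition for constructive reflection is 2 n t = m λ.
λ = 2 n t / m = 2412 / m nm.
m=3: 804 nm (IR); m=4: 603 nm (visible); m=5: 482 nm (visible); m=6: 402 nm (visible); m=7: 345 nm (UV).

3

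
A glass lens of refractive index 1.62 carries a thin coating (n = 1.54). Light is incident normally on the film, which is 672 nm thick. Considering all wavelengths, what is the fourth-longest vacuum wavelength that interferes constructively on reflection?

Ray reflecting at the top interface goes from n = 1.0 toward n = 1.54: a half-wave phase shift.
Ray reflecting at the bottom interface goes from n = 1.54 toward n = 1.62: a half-wave phase shift.
The two reflections carry the same phase change, so no net offset.
For maximum reflection here: 2 n t = m λ.
λ = 2 n t / m. The fourth-longest wavelength is m = 4: λ = 2 × 1.54 × 672 / 4.00 = 517 nm.

517 nm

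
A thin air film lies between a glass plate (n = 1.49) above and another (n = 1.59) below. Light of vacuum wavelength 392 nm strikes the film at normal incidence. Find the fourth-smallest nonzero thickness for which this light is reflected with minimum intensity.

784 nm

Top surface (1.49 → 1.0): reflection off a lower-index medium gives no phase shift.
At the lower boundary (n = 1.0 to n = 1.59) the reflected ray undergoes a half-wave phase shift.
The two reflections differ by half a wavelength.
So the condition for destructive reflection is 2 n t = m λ.
The fourth-smallest nonzero thickness corresponds to m = 4: t = m λ / (2 n) = 4.00 × 392 / (2 × 1.0) = 784 nm.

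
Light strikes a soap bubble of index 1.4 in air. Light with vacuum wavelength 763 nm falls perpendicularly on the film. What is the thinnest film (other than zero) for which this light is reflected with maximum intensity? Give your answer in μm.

0.136 μm

Top surface (1.0 → 1.4): reflection off a higher-index medium gives a half-wave phase shift.
At the lower boundary (n = 1.4 to n = 1.0) the reflected ray undergoes no phase shift.
Net: one phase inversion between the two reflected rays.
So the condition for constructive reflection is 2 n t = (m + ½) λ.
Minimum at m = 0: t = λ / (4 n) = 763 / (4 × 1.4) = 136 nm.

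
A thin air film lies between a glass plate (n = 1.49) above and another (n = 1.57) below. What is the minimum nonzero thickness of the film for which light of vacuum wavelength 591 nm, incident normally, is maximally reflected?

148 nm

Top surface (1.49 → 1.0): reflection off a lower-index medium gives no phase shift.
At the lower boundary (n = 1.0 to n = 1.57) the reflected ray undergoes a half-wave phase shift.
Exactly one π shift → a net half-wave offset.
For bright reflection here: 2 n t = (m + ½) λ.
Minimum at m = 0: t = λ / (4 n) = 591 / (4 × 1.0) = 148 nm.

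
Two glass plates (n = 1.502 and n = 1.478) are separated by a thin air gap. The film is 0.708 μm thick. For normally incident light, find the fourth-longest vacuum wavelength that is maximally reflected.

405 nm

Ray reflecting at the top interface goes from n = 1.502 toward n = 1.0: no phase shift.
Bottom surface (1.0 → 1.478): reflection off a higher-index medium gives a half-wave phase shift.
Exactly one π shift → a net half-wave offset.
For bright reflection here: 2 n t = (m + ½) λ.
λ = 2 n t / (m + ½). The fourth-longest wavelength is m = 3: λ = 2 × 1.0 × 708 / 3.50 = 405 nm.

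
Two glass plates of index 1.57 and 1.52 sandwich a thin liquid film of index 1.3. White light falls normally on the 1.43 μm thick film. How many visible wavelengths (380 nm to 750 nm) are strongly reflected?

Ray reflecting at the top interface goes from n = 1.57 toward n = 1.3: no phase shift.
At the lower boundary (n = 1.3 to n = 1.52) the reflected ray undergoes a half-wave phase shift.
The two reflections differ by half a wavelength.
With one net inversion, constructive interference in reflection requires 2 n t = (m + ½) λ.
λ = 2 n t / (m + ½) = 3718 / (m + ½) nm.
m=4: 826 nm (IR); m=5: 676 nm (visible); m=6: 572 nm (visible); m=7: 496 nm (visible); m=8: 437 nm (visible); m=9: 391 nm (visible); m=10: 354 nm (UV).

5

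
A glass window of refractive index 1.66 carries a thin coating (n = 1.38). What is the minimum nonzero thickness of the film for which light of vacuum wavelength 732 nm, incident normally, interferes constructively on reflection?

At the upper boundary (n = 1.0 to n = 1.38) the reflected ray undergoes a half-wave phase shift.
At the lower boundary (n = 1.38 to n = 1.66) the reflected ray undergoes a half-wave phase shift.
Zero or two π shifts → no net half-wave offset.
For bright reflection here: 2 n t = m λ.
Minimum nonzero at m = 1: t = λ / (2 n) = 732 / (2 × 1.38) = 265 nm.

265 nm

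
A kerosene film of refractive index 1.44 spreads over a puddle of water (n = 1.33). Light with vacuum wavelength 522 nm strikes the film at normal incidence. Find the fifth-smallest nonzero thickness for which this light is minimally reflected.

Top surface (1.0 → 1.44): reflection off a higher-index medium gives a half-wave phase shift.
At the lower boundary (n = 1.44 to n = 1.33) the reflected ray undergoes no phase shift.
Net: one phase inversion between the two reflected rays.
For minimum reflection here: 2 n t = m λ.
The fifth-smallest nonzero thickness corresponds to m = 5: t = m λ / (2 n) = 5.00 × 522 / (2 × 1.44) = 906 nm.

906 nm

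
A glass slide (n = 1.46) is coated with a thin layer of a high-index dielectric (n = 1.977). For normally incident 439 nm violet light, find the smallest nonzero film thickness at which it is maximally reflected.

55.5 nm

At the upper boundary (n = 1.0 to n = 1.977) the reflected ray undergoes a half-wave phase shift.
At the lower boundary (n = 1.977 to n = 1.46) the reflected ray undergoes no phase shift.
Net: one phase inversion between the two reflected rays.
With one net inversion, constructive interference in reflection requires 2 n t = (m + ½) λ.
Minimum at m = 0: t = λ / (4 n) = 439 / (4 × 1.977) = 55.5 nm.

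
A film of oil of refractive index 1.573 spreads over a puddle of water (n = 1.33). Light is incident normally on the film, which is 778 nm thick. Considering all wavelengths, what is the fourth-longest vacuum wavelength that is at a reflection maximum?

699 nm

Top surface (1.0 → 1.573): reflection off a higher-index medium gives a half-wave phase shift.
At the lower boundary (n = 1.573 to n = 1.33) the reflected ray undergoes no phase shift.
Exactly one π shift → a net half-wave offset.
So the condition for constructive reflection is 2 n t = (m + ½) λ.
λ = 2 n t / (m + ½). The fourth-longest wavelength is m = 3: λ = 2 × 1.573 × 778 / 3.50 = 699 nm.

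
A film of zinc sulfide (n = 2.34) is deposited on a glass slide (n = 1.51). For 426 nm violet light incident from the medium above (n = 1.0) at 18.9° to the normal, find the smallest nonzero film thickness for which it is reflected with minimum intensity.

Top surface (1.0 → 2.34): reflection off a higher-index medium gives a half-wave phase shift.
Ray reflecting at the bottom interface goes from n = 2.34 toward n = 1.51: no phase shift.
The two reflections differ by half a wavelength.
With one net inversion, destructive interference in reflection requires 2 n t cos θ_r = m λ.
Snell's law: 1.0 sin 18.9° = 2.34 sin θ_r → sin θ_r = 0.138, cos θ_r = 0.990.
Minimum nonzero at m = 1: t = λ / (2 n cos θ_r) = 426 / (2 × 2.34 × 0.990) = 91.9 nm.

91.9 nm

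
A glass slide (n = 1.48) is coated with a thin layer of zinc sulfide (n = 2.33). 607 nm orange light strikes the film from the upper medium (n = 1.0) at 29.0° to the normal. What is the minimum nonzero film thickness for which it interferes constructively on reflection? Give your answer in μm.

0.0666 μm

Ray reflecting at the top interface goes from n = 1.0 toward n = 2.33: a half-wave phase shift.
Ray reflecting at the bottom interface goes from n = 2.33 toward n = 1.48: no phase shift.
The two reflections differ by half a wavelength.
With one net inversion, constructive interference in reflection requires 2 n t cos θ_r = (m + ½) λ.
Snell's law: 1.0 sin 29.0° = 2.33 sin θ_r → sin θ_r = 0.208, cos θ_r = 0.978.
Minimum at m = 0: t = λ / (4 n cos θ_r) = 607 / (4 × 2.33 × 0.978) = 66.6 nm.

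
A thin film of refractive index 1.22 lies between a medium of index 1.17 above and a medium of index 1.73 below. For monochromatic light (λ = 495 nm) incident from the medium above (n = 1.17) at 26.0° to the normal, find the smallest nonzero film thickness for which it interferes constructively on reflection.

Top surface (1.17 → 1.22): reflection off a higher-index medium gives a half-wave phase shift.
At the lower boundary (n = 1.22 to n = 1.73) the reflected ray undergoes a half-wave phase shift.
Zero or two π shifts → no net half-wave offset.
With no net inversion, constructive interference in reflection requires 2 n t cos θ_r = m λ.
Snell's law: 1.17 sin 26.0° = 1.22 sin θ_r → sin θ_r = 0.420, cos θ_r = 0.907.
Minimum nonzero at m = 1: t = λ / (2 n cos θ_r) = 495 / (2 × 1.22 × 0.907) = 224 nm.

224 nm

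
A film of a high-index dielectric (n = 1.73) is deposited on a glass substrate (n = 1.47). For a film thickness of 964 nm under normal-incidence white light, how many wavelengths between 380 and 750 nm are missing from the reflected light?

4

Top surface (1.0 → 1.73): reflection off a higher-index medium gives a half-wave phase shift.
Bottom surface (1.73 → 1.47): reflection off a lower-index medium gives no phase shift.
Net: one phase inversion between the two reflected rays.
With one net inversion, destructive interference in reflection requires 2 n t = m λ.
λ = 2 n t / m = 3335 / m nm.
m=4: 834 nm (IR); m=5: 667 nm (visible); m=6: 556 nm (visible); m=7: 476 nm (visible); m=8: 417 nm (visible); m=9: 371 nm (UV).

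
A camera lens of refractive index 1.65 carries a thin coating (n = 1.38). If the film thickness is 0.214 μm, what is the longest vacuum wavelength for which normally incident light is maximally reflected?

Top surface (1.0 → 1.38): reflection off a higher-index medium gives a half-wave phase shift.
Ray reflecting at the bottom interface goes from n = 1.38 toward n = 1.65: a half-wave phase shift.
Net: no relative phase inversion (both shifts match).
So the condition for constructive reflection is 2 n t = m λ.
λ = 2 n t / m. The longest wavelength is m = 1: λ = 2 × 1.38 × 214 / 1.00 = 591 nm.

591 nm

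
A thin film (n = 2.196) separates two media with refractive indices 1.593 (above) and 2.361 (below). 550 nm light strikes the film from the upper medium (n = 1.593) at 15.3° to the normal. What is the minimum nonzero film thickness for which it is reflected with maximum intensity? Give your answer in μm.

0.128 μm

At the upper boundary (n = 1.593 to n = 2.196) the reflected ray undergoes a half-wave phase shift.
Bottom surface (2.196 → 2.361): reflection off a higher-index medium gives a half-wave phase shift.
Zero or two π shifts → no net half-wave offset.
For strong reflection here: 2 n t cos θ_r = m λ.
Snell's law: 1.593 sin 15.3° = 2.196 sin θ_r → sin θ_r = 0.191, cos θ_r = 0.982.
Minimum nonzero at m = 1: t = λ / (2 n cos θ_r) = 550 / (2 × 2.196 × 0.982) = 128 nm.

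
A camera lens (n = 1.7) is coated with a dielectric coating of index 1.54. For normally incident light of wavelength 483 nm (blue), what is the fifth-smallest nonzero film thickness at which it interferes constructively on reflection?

784 nm

Ray reflecting at the top interface goes from n = 1.0 toward n = 1.54: a half-wave phase shift.
Ray reflecting at the bottom interface goes from n = 1.54 toward n = 1.7: a half-wave phase shift.
Net: no relative phase inversion (both shifts match).
With no net inversion, constructive interference in reflection requires 2 n t = m λ.
The fifth-smallest nonzero thickness corresponds to m = 5: t = m λ / (2 n) = 5.00 × 483 / (2 × 1.54) = 784 nm.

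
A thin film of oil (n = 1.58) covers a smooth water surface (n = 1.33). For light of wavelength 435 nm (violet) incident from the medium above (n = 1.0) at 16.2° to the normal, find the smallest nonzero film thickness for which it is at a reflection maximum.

69.9 nm

Top surface (1.0 → 1.58): reflection off a higher-index medium gives a half-wave phase shift.
Bottom surface (1.58 → 1.33): reflection off a lower-index medium gives no phase shift.
Exactly one π shift → a net half-wave offset.
So the condition for constructive reflection is 2 n t cos θ_r = (m + ½) λ.
Snell's law: 1.0 sin 16.2° = 1.58 sin θ_r → sin θ_r = 0.177, cos θ_r = 0.984.
Minimum at m = 0: t = λ / (4 n cos θ_r) = 435 / (4 × 1.58 × 0.984) = 69.9 nm.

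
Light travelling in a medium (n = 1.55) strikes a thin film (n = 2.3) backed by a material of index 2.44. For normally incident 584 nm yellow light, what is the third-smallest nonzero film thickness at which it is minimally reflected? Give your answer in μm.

At the upper boundary (n = 1.55 to n = 2.3) the reflected ray undergoes a half-wave phase shift.
Ray reflecting at the bottom interface goes from n = 2.3 toward n = 2.44: a half-wave phase shift.
The two reflections carry the same phase change, so no net offset.
With no net inversion, destructive interference in reflection requires 2 n t = (m + ½) λ.
The third-smallest nonzero thickness corresponds to m = 2: t = (m + ½) λ / (2 n) = 2.50 × 584 / (2 × 2.3) = 317 nm.

0.317 μm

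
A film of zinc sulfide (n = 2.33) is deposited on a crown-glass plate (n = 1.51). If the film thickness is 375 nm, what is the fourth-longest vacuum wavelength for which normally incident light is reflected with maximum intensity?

At the upper boundary (n = 1.0 to n = 2.33) the reflected ray undergoes a half-wave phase shift.
At the lower boundary (n = 2.33 to n = 1.51) the reflected ray undergoes no phase shift.
Exactly one π shift → a net half-wave offset.
With one net inversion, constructive interference in reflection requires 2 n t = (m + ½) λ.
λ = 2 n t / (m + ½). The fourth-longest wavelength is m = 3: λ = 2 × 2.33 × 375 / 3.50 = 499 nm.

499 nm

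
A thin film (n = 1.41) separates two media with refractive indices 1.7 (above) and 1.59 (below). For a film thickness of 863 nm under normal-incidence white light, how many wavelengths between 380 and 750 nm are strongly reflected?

Top surface (1.7 → 1.41): reflection off a lower-index medium gives no phase shift.
Ray reflecting at the bottom interface goes from n = 1.41 toward n = 1.59: a half-wave phase shift.
Exactly one π shift → a net half-wave offset.
For strong reflection here: 2 n t = (m + ½) λ.
λ = 2 n t / (m + ½) = 2434 / (m + ½) nm.
m=2: 973 nm (IR); m=3: 695 nm (visible); m=4: 541 nm (visible); m=5: 442 nm (visible); m=6: 374 nm (UV).

3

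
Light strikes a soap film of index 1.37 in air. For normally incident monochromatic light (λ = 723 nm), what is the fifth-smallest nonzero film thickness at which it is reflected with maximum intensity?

Ray reflecting at the top interface goes from n = 1.0 toward n = 1.37: a half-wave phase shift.
At the lower boundary (n = 1.37 to n = 1.0) the reflected ray undergoes no phase shift.
Net: one phase inversion between the two reflected rays.
So the condition for constructive reflection is 2 n t = (m + ½) λ.
The fifth-smallest nonzero thickness corresponds to m = 4: t = (m + ½) λ / (2 n) = 4.50 × 723 / (2 × 1.37) = 1187 nm.

1187 nm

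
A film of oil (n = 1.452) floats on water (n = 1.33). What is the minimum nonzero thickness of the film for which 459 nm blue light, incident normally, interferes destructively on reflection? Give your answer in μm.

Top surface (1.0 → 1.452): reflection off a higher-index medium gives a half-wave phase shift.
At the lower boundary (n = 1.452 to n = 1.33) the reflected ray undergoes no phase shift.
The two reflections differ by half a wavelength.
So the condition for destructive reflection is 2 n t = m λ.
Minimum nonzero at m = 1: t = λ / (2 n) = 459 / (2 × 1.452) = 158 nm.

0.158 μm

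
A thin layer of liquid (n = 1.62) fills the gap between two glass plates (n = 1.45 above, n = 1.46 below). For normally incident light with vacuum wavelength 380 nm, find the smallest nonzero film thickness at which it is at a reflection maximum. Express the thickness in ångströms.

At the upper boundary (n = 1.45 to n = 1.62) the reflected ray undergoes a half-wave phase shift.
Bottom surface (1.62 → 1.46): reflection off a lower-index medium gives no phase shift.
Exactly one π shift → a net half-wave offset.
With one net inversion, constructive interference in reflection requires 2 n t = (m + ½) λ.
Minimum at m = 0: t = λ / (4 n) = 380 / (4 × 1.62) = 58.6 nm.

586 Å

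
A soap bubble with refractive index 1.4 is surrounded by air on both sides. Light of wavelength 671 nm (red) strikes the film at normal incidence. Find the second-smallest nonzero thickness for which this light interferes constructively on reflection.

359 nm

Ray reflecting at the top interface goes from n = 1.0 toward n = 1.4: a half-wave phase shift.
Ray reflecting at the bottom interface goes from n = 1.4 toward n = 1.0: no phase shift.
The two reflections differ by half a wavelength.
So the condition for constructive reflection is 2 n t = (m + ½) λ.
The second-smallest nonzero thickness corresponds to m = 1: t = (m + ½) λ / (2 n) = 1.50 × 671 / (2 × 1.4) = 359 nm.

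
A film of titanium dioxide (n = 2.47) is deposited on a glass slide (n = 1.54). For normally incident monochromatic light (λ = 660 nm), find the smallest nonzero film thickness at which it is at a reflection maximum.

At the upper boundary (n = 1.0 to n = 2.47) the reflected ray undergoes a half-wave phase shift.
Ray reflecting at the bottom interface goes from n = 2.47 toward n = 1.54: no phase shift.
Exactly one π shift → a net half-wave offset.
For maximum reflection here: 2 n t = (m + ½) λ.
Minimum at m = 0: t = λ / (4 n) = 660 / (4 × 2.47) = 66.8 nm.

66.8 nm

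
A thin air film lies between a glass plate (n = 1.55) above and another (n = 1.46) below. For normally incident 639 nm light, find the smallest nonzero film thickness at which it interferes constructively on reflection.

Top surface (1.55 → 1.0): reflection off a lower-index medium gives no phase shift.
Ray reflecting at the bottom interface goes from n = 1.0 toward n = 1.46: a half-wave phase shift.
Exactly one π shift → a net half-wave offset.
For strong reflection here: 2 n t = (m + ½) λ.
Minimum at m = 0: t = λ / (4 n) = 639 / (4 × 1.0) = 160 nm.

160 nm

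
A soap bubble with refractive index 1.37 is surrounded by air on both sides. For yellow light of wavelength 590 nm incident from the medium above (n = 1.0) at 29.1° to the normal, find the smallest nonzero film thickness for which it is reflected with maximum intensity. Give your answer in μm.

Ray reflecting at the top interface goes from n = 1.0 toward n = 1.37: a half-wave phase shift.
Ray reflecting at the bottom interface goes from n = 1.37 toward n = 1.0: no phase shift.
The two reflections differ by half a wavelength.
For strong reflection here: 2 n t cos θ_r = (m + ½) λ.
Snell's law: 1.0 sin 29.1° = 1.37 sin θ_r → sin θ_r = 0.355, cos θ_r = 0.935.
Minimum at m = 0: t = λ / (4 n cos θ_r) = 590 / (4 × 1.37 × 0.935) = 115 nm.

0.115 μm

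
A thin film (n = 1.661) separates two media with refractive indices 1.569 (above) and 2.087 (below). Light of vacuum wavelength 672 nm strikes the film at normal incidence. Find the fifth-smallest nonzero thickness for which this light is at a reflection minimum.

910 nm

At the upper boundary (n = 1.569 to n = 1.661) the reflected ray undergoes a half-wave phase shift.
Ray reflecting at the bottom interface goes from n = 1.661 toward n = 2.087: a half-wave phase shift.
The two reflections carry the same phase change, so no net offset.
So the condition for destructive reflection is 2 n t = (m + ½) λ.
The fifth-smallest nonzero thickness corresponds to m = 4: t = (m + ½) λ / (2 n) = 4.50 × 672 / (2 × 1.661) = 910 nm.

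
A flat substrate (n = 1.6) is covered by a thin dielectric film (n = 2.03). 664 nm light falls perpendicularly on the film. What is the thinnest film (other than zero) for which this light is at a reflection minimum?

Top surface (1.0 → 2.03): reflection off a higher-index medium gives a half-wave phase shift.
Bottom surface (2.03 → 1.6): reflection off a lower-index medium gives no phase shift.
The two reflections differ by half a wavelength.
For weak reflection here: 2 n t = m λ.
Minimum nonzero at m = 1: t = λ / (2 n) = 664 / (2 × 2.03) = 164 nm.

164 nm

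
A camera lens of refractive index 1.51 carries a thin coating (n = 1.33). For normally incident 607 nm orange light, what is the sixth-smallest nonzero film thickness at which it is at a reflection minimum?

1255 nm

At the upper boundary (n = 1.0 to n = 1.33) the reflected ray undergoes a half-wave phase shift.
Ray reflecting at the bottom interface goes from n = 1.33 toward n = 1.51: a half-wave phase shift.
The two reflections carry the same phase change, so no net offset.
With no net inversion, destructive interference in reflection requires 2 n t = (m + ½) λ.
The sixth-smallest nonzero thickness corresponds to m = 5: t = (m + ½) λ / (2 n) = 5.50 × 607 / (2 × 1.33) = 1255 nm.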